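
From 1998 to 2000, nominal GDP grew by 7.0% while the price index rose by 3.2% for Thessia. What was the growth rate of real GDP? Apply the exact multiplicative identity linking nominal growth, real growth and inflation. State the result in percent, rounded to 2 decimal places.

(1 + g_nom) = (1 + g_real)(1 + π), so g_real = 1.0700 / 1.0320 − 1 = 0.03682.

3.68%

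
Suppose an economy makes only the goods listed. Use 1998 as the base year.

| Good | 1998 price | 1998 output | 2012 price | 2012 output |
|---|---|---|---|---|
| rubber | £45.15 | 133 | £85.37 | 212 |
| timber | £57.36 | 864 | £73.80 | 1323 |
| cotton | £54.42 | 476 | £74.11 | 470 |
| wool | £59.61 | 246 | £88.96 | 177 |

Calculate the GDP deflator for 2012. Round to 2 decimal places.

Nominal GDP 2012 = 85.37·212 + 73.80·1323 + 74.11·470 + 88.96·177 = 166313.46.
Real GDP 2012 (at 1998 prices) = 45.15·212 + 57.36·1323 + 54.42·470 + 59.61·177 = 121587.45.
Deflator = Nominal/Real × 100 = 166313.46/121587.45 × 100 = 136.785.

136.79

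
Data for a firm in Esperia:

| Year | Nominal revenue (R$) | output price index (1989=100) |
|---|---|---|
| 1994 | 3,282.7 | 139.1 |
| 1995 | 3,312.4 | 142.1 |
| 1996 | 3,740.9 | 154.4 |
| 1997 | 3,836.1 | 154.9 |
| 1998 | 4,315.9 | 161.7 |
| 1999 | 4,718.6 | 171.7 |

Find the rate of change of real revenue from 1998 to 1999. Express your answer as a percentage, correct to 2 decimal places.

Real revenue 1998 = 4315.9/1.617 = 2669.08.
Real revenue 1999 = 4718.6/1.717 = 2748.17.
Change = 2748.17/2669.08 − 1 = 0.0296.

2.96%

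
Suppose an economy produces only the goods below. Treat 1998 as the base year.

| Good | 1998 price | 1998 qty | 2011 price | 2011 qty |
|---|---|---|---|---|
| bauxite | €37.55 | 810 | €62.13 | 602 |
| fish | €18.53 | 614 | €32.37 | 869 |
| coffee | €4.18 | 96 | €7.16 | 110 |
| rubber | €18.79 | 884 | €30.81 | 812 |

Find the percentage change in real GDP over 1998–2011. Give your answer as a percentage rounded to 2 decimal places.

Real GDP 1998 = Nominal GDP 1998 = 37.55·810 + 18.53·614 + 4.18·96 + 18.79·884 = 58804.56.
Real GDP 2011 (at 1998 prices) = 37.55·602 + 18.53·869 + 4.18·110 + 18.79·812 = 54424.95.
Real growth = 54424.95/58804.56 − 1 = -0.0745.

-7.45%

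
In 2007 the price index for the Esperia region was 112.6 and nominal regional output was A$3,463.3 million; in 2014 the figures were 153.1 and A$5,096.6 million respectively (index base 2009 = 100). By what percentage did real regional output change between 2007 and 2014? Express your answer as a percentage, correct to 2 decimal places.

8.23%

Real regional output 2007 = 3463.3 / 1.126 = 3075.75.
Real regional output 2014 = 5096.6 / 1.531 = 3328.94.
Real growth = 3328.94 / 3075.75 − 1 = 0.0823.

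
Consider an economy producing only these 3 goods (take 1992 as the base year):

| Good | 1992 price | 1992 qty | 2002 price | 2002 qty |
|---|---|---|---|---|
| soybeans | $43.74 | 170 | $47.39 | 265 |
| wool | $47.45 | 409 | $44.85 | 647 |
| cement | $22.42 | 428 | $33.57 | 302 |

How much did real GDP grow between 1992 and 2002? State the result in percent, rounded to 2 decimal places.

34.64%

Real GDP 1992 = Nominal GDP 1992 = 43.74·170 + 47.45·409 + 22.42·428 = 36438.61.
Real GDP 2002 (at 1992 prices) = 43.74·265 + 47.45·647 + 22.42·302 = 49062.09.
Real growth = 49062.09/36438.61 − 1 = 0.3464.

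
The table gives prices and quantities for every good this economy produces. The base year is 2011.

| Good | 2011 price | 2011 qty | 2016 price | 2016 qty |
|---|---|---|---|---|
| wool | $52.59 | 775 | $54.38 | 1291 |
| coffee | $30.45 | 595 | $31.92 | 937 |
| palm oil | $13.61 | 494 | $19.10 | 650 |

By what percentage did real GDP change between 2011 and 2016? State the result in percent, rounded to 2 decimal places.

Real GDP 2011 = Nominal GDP 2011 = 52.59·775 + 30.45·595 + 13.61·494 = 65598.34.
Real GDP 2016 (at 2011 prices) = 52.59·1291 + 30.45·937 + 13.61·650 = 105271.84.
Real growth = 105271.84/65598.34 − 1 = 0.6048.

60.48%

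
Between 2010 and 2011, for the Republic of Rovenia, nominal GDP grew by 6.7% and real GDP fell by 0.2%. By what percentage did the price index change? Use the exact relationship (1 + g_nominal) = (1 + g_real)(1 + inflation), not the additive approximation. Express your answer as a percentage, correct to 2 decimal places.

(1 + g_nom) = (1 + g_real)(1 + π), so π = 1.0670 / 0.9980 − 1 = 0.06914.

6.91%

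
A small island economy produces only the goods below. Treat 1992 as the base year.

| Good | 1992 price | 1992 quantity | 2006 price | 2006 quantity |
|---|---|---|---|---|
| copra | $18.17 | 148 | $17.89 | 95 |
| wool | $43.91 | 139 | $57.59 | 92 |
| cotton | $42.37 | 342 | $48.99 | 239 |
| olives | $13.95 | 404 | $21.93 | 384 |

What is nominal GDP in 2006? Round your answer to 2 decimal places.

Nominal GDP 2006 = Σ (p_2006 × q_2006) = 17.89·95 + 57.59·92 + 48.99·239 + 21.93·384 = 27127.56.

$27127.56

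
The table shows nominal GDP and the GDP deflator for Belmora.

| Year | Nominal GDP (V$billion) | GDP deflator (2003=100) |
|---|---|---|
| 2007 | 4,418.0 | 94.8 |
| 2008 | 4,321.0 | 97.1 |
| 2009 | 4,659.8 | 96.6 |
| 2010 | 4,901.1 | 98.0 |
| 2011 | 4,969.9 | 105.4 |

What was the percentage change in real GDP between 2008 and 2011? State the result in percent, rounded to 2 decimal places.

Real GDP 2008 = 4321.0/0.971 = 4450.05.
Real GDP 2011 = 4969.9/1.054 = 4715.28.
Change = 4715.28/4450.05 − 1 = 0.0596.

5.96%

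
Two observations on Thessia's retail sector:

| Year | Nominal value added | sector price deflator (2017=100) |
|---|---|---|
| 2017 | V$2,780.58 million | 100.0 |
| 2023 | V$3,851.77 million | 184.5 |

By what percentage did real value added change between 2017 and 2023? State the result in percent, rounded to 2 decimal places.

-24.92%

Real value added 2017 = 2780.58 / 1.000 = 2780.58.
Real value added 2023 = 3851.77 / 1.845 = 2087.68.
Real growth = 2087.68 / 2780.58 − 1 = -0.2492.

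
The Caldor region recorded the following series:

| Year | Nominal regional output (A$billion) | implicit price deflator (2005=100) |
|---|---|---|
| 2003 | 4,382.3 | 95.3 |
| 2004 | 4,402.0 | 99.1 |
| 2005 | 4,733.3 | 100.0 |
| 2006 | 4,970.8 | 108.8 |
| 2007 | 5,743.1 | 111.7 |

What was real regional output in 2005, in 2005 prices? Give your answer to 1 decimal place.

Real regional output 2005 = 4733.3 / 1.000 = 4733.30.

A$4,733.3 billion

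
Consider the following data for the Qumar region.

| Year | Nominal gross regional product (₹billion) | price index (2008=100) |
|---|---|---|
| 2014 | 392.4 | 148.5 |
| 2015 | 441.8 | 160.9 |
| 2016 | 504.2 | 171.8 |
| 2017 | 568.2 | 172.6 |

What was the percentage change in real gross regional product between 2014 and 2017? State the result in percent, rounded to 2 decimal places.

Real gross regional product 2014 = 392.4/1.485 = 264.24.
Real gross regional product 2017 = 568.2/1.726 = 329.20.
Change = 329.20/264.24 − 1 = 0.2458.

24.58%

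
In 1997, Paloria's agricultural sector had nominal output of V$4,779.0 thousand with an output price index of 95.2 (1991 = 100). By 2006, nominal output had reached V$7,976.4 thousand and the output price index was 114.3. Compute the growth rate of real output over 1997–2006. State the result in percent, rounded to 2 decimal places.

39.01%

Real output 1997 = 4779.0 / 0.952 = 5019.96.
Real output 2006 = 7976.4 / 1.143 = 6978.48.
Real growth = 6978.48 / 5019.96 − 1 = 0.3901.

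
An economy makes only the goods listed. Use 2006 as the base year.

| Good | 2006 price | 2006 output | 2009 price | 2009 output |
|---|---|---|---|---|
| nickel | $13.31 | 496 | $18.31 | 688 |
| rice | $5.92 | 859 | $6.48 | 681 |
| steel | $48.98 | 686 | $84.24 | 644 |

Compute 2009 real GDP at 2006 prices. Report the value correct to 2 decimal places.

$44731.92

Real GDP 2009 = Σ (p_2006 × q_2009) = 13.31·688 + 5.92·681 + 48.98·644 = 44731.92.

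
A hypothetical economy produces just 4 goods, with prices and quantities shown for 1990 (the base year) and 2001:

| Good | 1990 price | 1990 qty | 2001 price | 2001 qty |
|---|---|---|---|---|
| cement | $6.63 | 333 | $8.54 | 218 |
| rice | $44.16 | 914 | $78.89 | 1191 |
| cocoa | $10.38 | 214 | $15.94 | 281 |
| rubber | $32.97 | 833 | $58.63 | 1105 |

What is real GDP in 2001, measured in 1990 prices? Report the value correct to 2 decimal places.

$93388.53

Real GDP 2001 = Σ (p_1990 × q_2001) = 6.63·218 + 44.16·1191 + 10.38·281 + 32.97·1105 = 93388.53.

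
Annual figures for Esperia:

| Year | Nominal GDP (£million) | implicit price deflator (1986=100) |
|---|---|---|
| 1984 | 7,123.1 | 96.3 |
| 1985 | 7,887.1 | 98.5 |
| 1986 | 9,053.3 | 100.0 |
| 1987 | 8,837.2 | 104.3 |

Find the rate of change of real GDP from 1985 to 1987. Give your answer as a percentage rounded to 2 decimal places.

Real GDP 1985 = 7887.1/0.985 = 8007.21.
Real GDP 1987 = 8837.2/1.043 = 8472.87.
Change = 8472.87/8007.21 − 1 = 0.0582.

5.82%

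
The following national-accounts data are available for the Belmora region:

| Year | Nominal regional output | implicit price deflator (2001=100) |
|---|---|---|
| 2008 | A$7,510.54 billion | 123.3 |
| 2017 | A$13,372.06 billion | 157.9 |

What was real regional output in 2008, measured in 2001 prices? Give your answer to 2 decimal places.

Real regional output = Nominal / (implicit price deflator/100) = 7510.54 / 1.233 = 6091.27.

A$6,091.27 billion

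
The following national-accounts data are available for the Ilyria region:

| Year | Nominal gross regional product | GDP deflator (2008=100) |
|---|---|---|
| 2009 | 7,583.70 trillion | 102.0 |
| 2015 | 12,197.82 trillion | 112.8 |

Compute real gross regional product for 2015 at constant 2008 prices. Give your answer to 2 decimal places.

10,813.67 trillion

Real gross regional product = Nominal / (GDP deflator/100) = 12197.82 / 1.128 = 10813.67.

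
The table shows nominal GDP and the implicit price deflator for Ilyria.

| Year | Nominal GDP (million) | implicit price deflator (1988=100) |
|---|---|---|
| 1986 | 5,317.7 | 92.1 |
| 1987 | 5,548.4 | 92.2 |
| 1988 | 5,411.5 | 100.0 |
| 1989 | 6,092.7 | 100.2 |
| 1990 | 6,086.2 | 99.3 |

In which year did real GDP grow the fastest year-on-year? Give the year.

1987: real = 5548.4/0.922 = 6017.79; growth vs 1986 (5773.83) = 4.23%.
1988: real = 5411.5/1.000 = 5411.50; growth vs 1987 (6017.79) = -10.07%.
1989: real = 6092.7/1.002 = 6080.54; growth vs 1988 (5411.50) = 12.36%.
1990: real = 6086.2/0.993 = 6129.10; growth vs 1989 (6080.54) = 0.80%.

1989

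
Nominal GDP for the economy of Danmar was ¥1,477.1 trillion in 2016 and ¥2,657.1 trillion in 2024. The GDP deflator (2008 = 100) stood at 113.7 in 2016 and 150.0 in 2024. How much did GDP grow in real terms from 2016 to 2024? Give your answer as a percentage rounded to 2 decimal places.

36.35%

Real GDP 2016 = 1477.1 / 1.137 = 1299.12.
Real GDP 2024 = 2657.1 / 1.500 = 1771.40.
Real growth = 1771.40 / 1299.12 − 1 = 0.3635.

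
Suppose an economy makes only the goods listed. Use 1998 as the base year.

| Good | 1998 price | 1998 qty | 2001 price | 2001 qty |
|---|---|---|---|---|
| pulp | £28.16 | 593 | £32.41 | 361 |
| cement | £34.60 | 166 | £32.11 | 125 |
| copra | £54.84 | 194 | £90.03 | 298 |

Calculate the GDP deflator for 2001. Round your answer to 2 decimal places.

Nominal GDP 2001 = 32.41·361 + 32.11·125 + 90.03·298 = 42542.70.
Real GDP 2001 (at 1998 prices) = 28.16·361 + 34.60·125 + 54.84·298 = 30833.08.
Deflator = Nominal/Real × 100 = 42542.70/30833.08 × 100 = 137.977.

137.98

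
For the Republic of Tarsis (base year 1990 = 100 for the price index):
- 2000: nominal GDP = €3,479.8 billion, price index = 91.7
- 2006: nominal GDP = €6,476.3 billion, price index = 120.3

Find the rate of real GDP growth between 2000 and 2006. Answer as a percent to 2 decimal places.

Real GDP 2000 = 3479.8 / 0.917 = 3794.77.
Real GDP 2006 = 6476.3 / 1.203 = 5383.46.
Real growth = 5383.46 / 3794.77 − 1 = 0.4187.

41.87%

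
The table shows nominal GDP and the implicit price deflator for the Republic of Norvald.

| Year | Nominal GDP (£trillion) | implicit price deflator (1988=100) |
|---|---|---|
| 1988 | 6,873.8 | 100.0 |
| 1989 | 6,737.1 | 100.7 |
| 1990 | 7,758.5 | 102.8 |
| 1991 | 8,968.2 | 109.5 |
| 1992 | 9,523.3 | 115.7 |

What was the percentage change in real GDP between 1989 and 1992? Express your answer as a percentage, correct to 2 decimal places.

Real GDP 1989 = 6737.1/1.007 = 6690.27.
Real GDP 1992 = 9523.3/1.157 = 8231.03.
Change = 8231.03/6690.27 − 1 = 0.2303.

23.03%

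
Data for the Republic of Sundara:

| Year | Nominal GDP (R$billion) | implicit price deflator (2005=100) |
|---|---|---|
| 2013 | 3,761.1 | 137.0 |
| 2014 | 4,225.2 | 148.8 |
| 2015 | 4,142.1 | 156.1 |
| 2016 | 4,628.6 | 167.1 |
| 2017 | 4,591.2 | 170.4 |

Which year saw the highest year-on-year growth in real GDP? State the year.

2016

2014: real = 4225.2/1.488 = 2839.52; growth vs 2013 (2745.33) = 3.43%.
2015: real = 4142.1/1.561 = 2653.49; growth vs 2014 (2839.52) = -6.55%.
2016: real = 4628.6/1.671 = 2769.96; growth vs 2015 (2653.49) = 4.39%.
2017: real = 4591.2/1.704 = 2694.37; growth vs 2016 (2769.96) = -2.73%.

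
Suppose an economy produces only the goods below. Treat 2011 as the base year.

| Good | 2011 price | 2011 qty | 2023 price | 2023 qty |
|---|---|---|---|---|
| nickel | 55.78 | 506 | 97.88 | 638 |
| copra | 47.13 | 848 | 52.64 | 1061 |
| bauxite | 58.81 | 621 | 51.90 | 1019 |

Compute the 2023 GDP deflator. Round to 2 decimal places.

Nominal GDP 2023 = 97.88·638 + 52.64·1061 + 51.90·1019 = 171184.58.
Real GDP 2023 (at 2011 prices) = 55.78·638 + 47.13·1061 + 58.81·1019 = 145519.96.
Deflator = Nominal/Real × 100 = 171184.58/145519.96 × 100 = 117.636.

117.64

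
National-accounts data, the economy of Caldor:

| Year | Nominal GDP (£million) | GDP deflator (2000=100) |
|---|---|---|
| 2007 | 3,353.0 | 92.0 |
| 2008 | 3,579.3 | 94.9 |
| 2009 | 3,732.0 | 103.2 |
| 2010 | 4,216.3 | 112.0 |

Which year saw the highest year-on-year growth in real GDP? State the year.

2008: real = 3579.3/0.949 = 3771.65; growth vs 2007 (3644.57) = 3.49%.
2009: real = 3732.0/1.032 = 3616.28; growth vs 2008 (3771.65) = -4.12%.
2010: real = 4216.3/1.120 = 3764.55; growth vs 2009 (3616.28) = 4.10%.

2010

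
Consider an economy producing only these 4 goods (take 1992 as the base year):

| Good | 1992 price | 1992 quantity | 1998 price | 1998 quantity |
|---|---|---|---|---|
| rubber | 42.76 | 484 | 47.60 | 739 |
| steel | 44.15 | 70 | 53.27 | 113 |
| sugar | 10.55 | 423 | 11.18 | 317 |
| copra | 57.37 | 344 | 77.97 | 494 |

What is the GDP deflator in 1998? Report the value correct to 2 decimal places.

121.95

Nominal GDP 1998 = 47.60·739 + 53.27·113 + 11.18·317 + 77.97·494 = 83257.15.
Real GDP 1998 (at 1992 prices) = 42.76·739 + 44.15·113 + 10.55·317 + 57.37·494 = 68273.72.
Deflator = Nominal/Real × 100 = 83257.15/68273.72 × 100 = 121.946.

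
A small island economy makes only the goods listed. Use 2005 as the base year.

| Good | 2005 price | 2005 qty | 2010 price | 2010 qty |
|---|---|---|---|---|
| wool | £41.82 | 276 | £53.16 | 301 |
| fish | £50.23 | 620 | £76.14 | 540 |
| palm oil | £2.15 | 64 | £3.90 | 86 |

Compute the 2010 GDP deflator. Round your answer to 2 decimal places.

144.00

Nominal GDP 2010 = 53.16·301 + 76.14·540 + 3.90·86 = 57452.16.
Real GDP 2010 (at 2005 prices) = 41.82·301 + 50.23·540 + 2.15·86 = 39896.92.
Deflator = Nominal/Real × 100 = 57452.16/39896.92 × 100 = 144.001.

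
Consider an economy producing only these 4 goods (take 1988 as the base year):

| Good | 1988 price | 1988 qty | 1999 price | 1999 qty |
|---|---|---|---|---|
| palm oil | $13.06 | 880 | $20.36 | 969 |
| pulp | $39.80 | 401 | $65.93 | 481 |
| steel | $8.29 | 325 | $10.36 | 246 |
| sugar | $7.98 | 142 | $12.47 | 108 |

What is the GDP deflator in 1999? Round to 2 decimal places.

Nominal GDP 1999 = 20.36·969 + 65.93·481 + 10.36·246 + 12.47·108 = 55336.49.
Real GDP 1999 (at 1988 prices) = 13.06·969 + 39.80·481 + 8.29·246 + 7.98·108 = 34700.12.
Deflator = Nominal/Real × 100 = 55336.49/34700.12 × 100 = 159.471.

159.47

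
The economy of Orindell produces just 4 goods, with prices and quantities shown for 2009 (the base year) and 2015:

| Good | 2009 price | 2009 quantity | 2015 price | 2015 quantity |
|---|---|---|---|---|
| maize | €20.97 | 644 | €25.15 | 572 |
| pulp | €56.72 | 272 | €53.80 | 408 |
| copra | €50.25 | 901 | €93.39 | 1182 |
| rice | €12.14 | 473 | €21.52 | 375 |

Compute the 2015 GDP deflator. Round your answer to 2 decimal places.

156.22

Nominal GDP 2015 = 25.15·572 + 53.80·408 + 93.39·1182 + 21.52·375 = 154793.18.
Real GDP 2015 (at 2009 prices) = 20.97·572 + 56.72·408 + 50.25·1182 + 12.14·375 = 99084.60.
Deflator = Nominal/Real × 100 = 154793.18/99084.60 × 100 = 156.223.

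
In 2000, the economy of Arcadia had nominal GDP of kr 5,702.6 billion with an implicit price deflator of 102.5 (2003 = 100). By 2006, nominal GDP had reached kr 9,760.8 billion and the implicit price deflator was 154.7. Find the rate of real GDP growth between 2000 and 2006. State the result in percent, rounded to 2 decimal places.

13.41%

Deflate each year: 2000 → 5702.6/1.025 = 5563.51; 2006 → 9760.8/1.547 = 6309.50.
So real GDP changed by 6309.50/5563.51 − 1 = 0.1341, i.e. 13.41%.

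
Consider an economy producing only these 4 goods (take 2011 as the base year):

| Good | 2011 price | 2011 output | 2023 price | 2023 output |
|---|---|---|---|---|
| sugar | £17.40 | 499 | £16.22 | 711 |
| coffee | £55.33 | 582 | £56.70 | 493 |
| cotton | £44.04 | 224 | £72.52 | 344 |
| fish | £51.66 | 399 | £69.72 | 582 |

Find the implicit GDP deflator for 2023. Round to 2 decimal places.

Nominal GDP 2023 = 16.22·711 + 56.70·493 + 72.52·344 + 69.72·582 = 105009.44.
Real GDP 2023 (at 2011 prices) = 17.40·711 + 55.33·493 + 44.04·344 + 51.66·582 = 84864.97.
Deflator = Nominal/Real × 100 = 105009.44/84864.97 × 100 = 123.737.

123.74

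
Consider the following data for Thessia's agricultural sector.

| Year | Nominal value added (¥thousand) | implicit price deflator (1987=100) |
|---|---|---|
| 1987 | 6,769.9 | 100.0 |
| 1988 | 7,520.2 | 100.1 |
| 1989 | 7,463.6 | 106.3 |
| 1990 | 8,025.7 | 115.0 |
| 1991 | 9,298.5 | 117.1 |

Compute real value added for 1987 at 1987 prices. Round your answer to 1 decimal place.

Real value added 1987 = 6769.9 / 1.000 = 6769.90.

¥6,769.9 thousand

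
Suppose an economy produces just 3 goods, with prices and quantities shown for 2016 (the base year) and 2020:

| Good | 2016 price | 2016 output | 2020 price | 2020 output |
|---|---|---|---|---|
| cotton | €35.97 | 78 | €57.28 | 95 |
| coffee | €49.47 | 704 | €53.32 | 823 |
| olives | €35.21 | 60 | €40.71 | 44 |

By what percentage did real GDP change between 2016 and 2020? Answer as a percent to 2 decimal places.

14.93%

Real GDP 2016 = Nominal GDP 2016 = 35.97·78 + 49.47·704 + 35.21·60 = 39745.14.
Real GDP 2020 (at 2016 prices) = 35.97·95 + 49.47·823 + 35.21·44 = 45680.20.
Real growth = 45680.20/39745.14 − 1 = 0.1493.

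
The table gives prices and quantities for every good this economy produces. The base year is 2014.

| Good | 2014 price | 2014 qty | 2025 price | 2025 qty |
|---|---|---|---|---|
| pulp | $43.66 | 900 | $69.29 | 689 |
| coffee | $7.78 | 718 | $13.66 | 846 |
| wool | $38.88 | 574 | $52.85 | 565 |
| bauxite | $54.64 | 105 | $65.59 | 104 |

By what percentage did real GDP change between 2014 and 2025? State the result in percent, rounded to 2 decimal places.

Real GDP 2014 = Nominal GDP 2014 = 43.66·900 + 7.78·718 + 38.88·574 + 54.64·105 = 72934.36.
Real GDP 2025 (at 2014 prices) = 43.66·689 + 7.78·846 + 38.88·565 + 54.64·104 = 64313.38.
Real growth = 64313.38/72934.36 − 1 = -0.1182.

-11.82%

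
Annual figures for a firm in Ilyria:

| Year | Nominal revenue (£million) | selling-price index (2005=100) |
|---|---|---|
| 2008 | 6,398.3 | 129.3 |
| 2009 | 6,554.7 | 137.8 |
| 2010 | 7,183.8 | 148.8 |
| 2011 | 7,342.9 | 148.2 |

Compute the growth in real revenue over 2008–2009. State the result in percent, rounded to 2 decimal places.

-3.87%

Real revenue 2008 = 6398.3/1.293 = 4948.41.
Real revenue 2009 = 6554.7/1.378 = 4756.68.
Change = 4756.68/4948.41 − 1 = -0.0387.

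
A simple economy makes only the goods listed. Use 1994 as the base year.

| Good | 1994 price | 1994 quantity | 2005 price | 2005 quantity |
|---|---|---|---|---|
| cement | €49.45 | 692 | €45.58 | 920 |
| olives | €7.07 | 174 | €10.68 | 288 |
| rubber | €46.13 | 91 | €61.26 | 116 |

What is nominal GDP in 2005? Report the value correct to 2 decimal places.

€52115.60

Nominal GDP 2005 = Σ (p_2005 × q_2005) = 45.58·920 + 10.68·288 + 61.26·116 = 52115.60.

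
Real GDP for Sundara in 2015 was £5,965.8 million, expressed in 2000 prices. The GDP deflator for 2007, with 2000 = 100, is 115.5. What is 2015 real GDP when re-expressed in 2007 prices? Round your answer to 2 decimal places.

Real GDP in 2007 prices = Real GDP in 2000 prices × (P_2007/P_2000) = 5965.8 × 1.155 = 6890.50.

£6,890.50 million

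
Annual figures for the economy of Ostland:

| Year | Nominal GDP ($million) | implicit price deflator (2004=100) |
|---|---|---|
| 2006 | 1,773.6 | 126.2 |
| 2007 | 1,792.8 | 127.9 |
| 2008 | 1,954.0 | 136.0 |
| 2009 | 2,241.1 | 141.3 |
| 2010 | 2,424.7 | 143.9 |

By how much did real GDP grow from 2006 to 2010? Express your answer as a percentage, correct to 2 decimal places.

19.89%

Real GDP 2006 = 1773.6/1.262 = 1405.39.
Real GDP 2010 = 2424.7/1.439 = 1684.99.
Change = 1684.99/1405.39 − 1 = 0.1989.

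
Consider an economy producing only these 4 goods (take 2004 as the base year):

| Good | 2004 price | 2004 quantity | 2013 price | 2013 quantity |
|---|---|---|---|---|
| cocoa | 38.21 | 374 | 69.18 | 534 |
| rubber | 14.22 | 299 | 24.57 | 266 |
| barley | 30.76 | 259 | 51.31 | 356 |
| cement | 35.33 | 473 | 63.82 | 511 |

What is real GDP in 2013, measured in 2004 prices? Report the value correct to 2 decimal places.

53190.85

Real GDP 2013 = Σ (p_2004 × q_2013) = 38.21·534 + 14.22·266 + 30.76·356 + 35.33·511 = 53190.85.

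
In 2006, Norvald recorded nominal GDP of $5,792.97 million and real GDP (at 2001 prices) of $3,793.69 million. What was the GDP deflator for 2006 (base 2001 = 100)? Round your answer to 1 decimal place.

GDP deflator = (Nominal / Real) × 100 = 5792.97 / 3793.69 × 100 = 152.70.

152.7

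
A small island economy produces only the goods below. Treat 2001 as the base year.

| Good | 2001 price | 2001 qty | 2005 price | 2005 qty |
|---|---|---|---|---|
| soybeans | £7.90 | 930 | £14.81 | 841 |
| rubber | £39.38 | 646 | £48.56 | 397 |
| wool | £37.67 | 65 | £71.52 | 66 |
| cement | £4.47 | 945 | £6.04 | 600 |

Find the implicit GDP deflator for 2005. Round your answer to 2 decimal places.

Nominal GDP 2005 = 14.81·841 + 48.56·397 + 71.52·66 + 6.04·600 = 40077.85.
Real GDP 2005 (at 2001 prices) = 7.90·841 + 39.38·397 + 37.67·66 + 4.47·600 = 27445.98.
Deflator = Nominal/Real × 100 = 40077.85/27445.98 × 100 = 146.024.

146.02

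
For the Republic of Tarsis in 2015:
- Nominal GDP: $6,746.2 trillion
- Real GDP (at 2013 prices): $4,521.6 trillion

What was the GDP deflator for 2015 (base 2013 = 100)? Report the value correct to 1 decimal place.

GDP deflator = (Nominal / Real) × 100 = 6746.2 / 4521.6 × 100 = 149.20.

149.2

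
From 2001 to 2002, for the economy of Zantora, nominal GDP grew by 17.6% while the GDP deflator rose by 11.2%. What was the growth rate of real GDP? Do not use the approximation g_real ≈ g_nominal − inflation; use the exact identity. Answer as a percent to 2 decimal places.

(1 + g_nom) = (1 + g_real)(1 + π), so g_real = 1.1760 / 1.1120 − 1 = 0.05755.

5.76%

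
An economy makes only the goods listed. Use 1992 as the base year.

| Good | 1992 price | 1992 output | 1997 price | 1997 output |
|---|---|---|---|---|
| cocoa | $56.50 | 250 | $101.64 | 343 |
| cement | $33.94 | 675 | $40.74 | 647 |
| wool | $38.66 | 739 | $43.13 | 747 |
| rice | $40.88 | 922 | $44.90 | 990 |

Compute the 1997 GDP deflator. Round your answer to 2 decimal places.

124.57

Nominal GDP 1997 = 101.64·343 + 40.74·647 + 43.13·747 + 44.90·990 = 137890.41.
Real GDP 1997 (at 1992 prices) = 56.50·343 + 33.94·647 + 38.66·747 + 40.88·990 = 110688.90.
Deflator = Nominal/Real × 100 = 137890.41/110688.90 × 100 = 124.575.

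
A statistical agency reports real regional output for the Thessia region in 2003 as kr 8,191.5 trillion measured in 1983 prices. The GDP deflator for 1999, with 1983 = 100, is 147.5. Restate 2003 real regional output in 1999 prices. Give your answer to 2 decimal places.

kr 12,082.46 trillion

Real regional output in 1999 prices = Real regional output in 1983 prices × (P_1999/P_1983) = 8191.5 × 1.475 = 12082.46.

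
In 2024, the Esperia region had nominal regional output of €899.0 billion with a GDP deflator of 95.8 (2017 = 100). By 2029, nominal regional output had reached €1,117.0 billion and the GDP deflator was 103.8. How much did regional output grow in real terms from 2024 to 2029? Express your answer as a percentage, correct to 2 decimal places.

14.67%

Real regional output 2024 = 899.0 / 0.958 = 938.41.
Real regional output 2029 = 1117.0 / 1.038 = 1076.11.
Real growth = 1076.11 / 938.41 − 1 = 0.1467.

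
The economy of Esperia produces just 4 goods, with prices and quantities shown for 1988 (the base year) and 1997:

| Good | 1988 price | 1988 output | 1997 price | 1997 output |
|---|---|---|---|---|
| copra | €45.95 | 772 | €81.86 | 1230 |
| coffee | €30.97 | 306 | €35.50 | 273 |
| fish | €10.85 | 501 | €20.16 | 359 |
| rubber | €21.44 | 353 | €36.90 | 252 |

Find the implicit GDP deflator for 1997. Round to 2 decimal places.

Nominal GDP 1997 = 81.86·1230 + 35.50·273 + 20.16·359 + 36.90·252 = 126915.54.
Real GDP 1997 (at 1988 prices) = 45.95·1230 + 30.97·273 + 10.85·359 + 21.44·252 = 74271.34.
Deflator = Nominal/Real × 100 = 126915.54/74271.34 × 100 = 170.881.

170.88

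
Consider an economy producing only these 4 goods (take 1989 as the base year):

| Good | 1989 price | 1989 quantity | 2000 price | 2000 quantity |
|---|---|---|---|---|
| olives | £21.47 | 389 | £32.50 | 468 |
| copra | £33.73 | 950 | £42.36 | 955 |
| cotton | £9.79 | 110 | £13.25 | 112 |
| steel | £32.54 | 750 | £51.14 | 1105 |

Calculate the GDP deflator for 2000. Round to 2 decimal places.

143.30

Nominal GDP 2000 = 32.50·468 + 42.36·955 + 13.25·112 + 51.14·1105 = 113657.50.
Real GDP 2000 (at 1989 prices) = 21.47·468 + 33.73·955 + 9.79·112 + 32.54·1105 = 79313.29.
Deflator = Nominal/Real × 100 = 113657.50/79313.29 × 100 = 143.302.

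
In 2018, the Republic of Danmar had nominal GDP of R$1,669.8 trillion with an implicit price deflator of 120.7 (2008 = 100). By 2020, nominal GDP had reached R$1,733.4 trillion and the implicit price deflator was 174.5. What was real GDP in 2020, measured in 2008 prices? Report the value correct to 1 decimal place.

R$993.4 trillion

Real GDP = Nominal / (implicit price deflator/100) = 1733.4 / 1.745 = 993.35.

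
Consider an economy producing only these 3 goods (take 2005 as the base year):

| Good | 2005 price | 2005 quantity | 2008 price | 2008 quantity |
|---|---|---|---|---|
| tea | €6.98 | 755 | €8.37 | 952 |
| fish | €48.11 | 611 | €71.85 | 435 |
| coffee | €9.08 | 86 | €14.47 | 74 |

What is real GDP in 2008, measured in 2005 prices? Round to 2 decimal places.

Real GDP 2008 = Σ (p_2005 × q_2008) = 6.98·952 + 48.11·435 + 9.08·74 = 28244.73.

€28244.73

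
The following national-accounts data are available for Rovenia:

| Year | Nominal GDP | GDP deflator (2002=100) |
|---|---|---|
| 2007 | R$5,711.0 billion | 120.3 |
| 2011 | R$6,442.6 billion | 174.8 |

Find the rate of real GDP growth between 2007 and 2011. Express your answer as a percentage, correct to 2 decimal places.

-22.36%

Real GDP 2007 = 5711.0 / 1.203 = 4747.30.
Real GDP 2011 = 6442.6 / 1.748 = 3685.70.
Real growth = 3685.70 / 4747.30 − 1 = -0.2236.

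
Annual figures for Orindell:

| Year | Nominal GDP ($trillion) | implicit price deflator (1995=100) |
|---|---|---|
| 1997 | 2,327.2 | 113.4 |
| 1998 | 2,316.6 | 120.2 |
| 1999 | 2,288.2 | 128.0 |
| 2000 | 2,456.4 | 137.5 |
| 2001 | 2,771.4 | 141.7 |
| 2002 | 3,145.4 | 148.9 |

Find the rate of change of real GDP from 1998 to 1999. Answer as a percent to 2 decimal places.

-7.24%

Real GDP 1998 = 2316.6/1.202 = 1927.29.
Real GDP 1999 = 2288.2/1.280 = 1787.66.
Change = 1787.66/1927.29 − 1 = -0.0724.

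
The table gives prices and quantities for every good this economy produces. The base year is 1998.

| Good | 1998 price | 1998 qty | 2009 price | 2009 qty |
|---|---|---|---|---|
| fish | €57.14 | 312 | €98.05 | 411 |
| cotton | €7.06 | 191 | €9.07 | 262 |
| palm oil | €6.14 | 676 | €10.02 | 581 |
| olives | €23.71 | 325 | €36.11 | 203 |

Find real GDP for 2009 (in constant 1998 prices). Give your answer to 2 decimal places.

€33714.73

Real GDP 2009 = Σ (p_1998 × q_2009) = 57.14·411 + 7.06·262 + 6.14·581 + 23.71·203 = 33714.73.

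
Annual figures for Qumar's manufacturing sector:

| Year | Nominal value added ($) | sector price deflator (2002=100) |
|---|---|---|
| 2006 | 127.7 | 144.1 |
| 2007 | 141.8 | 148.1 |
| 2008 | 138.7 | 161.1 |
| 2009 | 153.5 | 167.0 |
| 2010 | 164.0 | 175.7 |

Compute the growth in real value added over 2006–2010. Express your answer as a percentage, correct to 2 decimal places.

Real value added 2006 = 127.7/1.441 = 88.62.
Real value added 2010 = 164.0/1.757 = 93.34.
Change = 93.34/88.62 − 1 = 0.0533.

5.33%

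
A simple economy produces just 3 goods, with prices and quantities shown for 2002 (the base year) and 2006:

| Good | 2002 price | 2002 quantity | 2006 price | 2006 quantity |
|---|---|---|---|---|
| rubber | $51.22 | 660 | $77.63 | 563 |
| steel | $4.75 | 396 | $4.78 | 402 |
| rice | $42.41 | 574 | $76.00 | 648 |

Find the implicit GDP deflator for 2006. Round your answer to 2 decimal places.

162.94

Nominal GDP 2006 = 77.63·563 + 4.78·402 + 76.00·648 = 94875.25.
Real GDP 2006 (at 2002 prices) = 51.22·563 + 4.75·402 + 42.41·648 = 58228.04.
Deflator = Nominal/Real × 100 = 94875.25/58228.04 × 100 = 162.937.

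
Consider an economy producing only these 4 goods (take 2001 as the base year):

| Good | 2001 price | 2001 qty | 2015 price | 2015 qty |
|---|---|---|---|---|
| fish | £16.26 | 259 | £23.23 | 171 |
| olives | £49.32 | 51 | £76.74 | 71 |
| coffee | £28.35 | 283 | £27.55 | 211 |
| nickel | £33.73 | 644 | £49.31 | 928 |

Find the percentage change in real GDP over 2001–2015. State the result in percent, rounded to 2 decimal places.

19.45%

Real GDP 2001 = Nominal GDP 2001 = 16.26·259 + 49.32·51 + 28.35·283 + 33.73·644 = 36471.83.
Real GDP 2015 (at 2001 prices) = 16.26·171 + 49.32·71 + 28.35·211 + 33.73·928 = 43565.47.
Real growth = 43565.47/36471.83 − 1 = 0.1945.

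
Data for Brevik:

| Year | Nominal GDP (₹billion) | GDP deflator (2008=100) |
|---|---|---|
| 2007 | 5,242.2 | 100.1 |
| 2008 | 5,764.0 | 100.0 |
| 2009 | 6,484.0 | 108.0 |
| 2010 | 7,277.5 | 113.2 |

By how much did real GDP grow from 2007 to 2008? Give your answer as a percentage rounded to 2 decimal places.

Real GDP 2007 = 5242.2/1.001 = 5236.96.
Real GDP 2008 = 5764.0/1.000 = 5764.00.
Change = 5764.00/5236.96 − 1 = 0.1006.

10.06%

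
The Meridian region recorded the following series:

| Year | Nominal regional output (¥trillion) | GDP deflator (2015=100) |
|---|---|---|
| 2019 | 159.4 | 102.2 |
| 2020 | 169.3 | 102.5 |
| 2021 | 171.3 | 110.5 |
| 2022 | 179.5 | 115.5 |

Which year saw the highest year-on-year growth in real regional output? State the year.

2020: real = 169.3/1.025 = 165.17; growth vs 2019 (155.97) = 5.90%.
2021: real = 171.3/1.105 = 155.02; growth vs 2020 (165.17) = -6.15%.
2022: real = 179.5/1.155 = 155.41; growth vs 2021 (155.02) = 0.25%.

2020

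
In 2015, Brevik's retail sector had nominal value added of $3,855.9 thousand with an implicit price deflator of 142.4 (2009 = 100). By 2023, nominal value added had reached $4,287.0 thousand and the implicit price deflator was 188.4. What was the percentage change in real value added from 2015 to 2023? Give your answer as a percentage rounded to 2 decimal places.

Real value added 2015 = 3855.9 / 1.424 = 2707.79.
Real value added 2023 = 4287.0 / 1.884 = 2275.48.
Real growth = 2275.48 / 2707.79 − 1 = -0.1597.

-15.97%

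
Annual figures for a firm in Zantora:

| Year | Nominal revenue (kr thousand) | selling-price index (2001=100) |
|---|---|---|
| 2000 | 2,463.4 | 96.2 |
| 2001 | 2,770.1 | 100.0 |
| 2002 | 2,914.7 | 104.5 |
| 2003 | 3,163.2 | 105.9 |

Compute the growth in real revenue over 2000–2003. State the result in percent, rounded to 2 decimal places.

16.65%

Real revenue 2000 = 2463.4/0.962 = 2560.71.
Real revenue 2003 = 3163.2/1.059 = 2986.97.
Change = 2986.97/2560.71 − 1 = 0.1665.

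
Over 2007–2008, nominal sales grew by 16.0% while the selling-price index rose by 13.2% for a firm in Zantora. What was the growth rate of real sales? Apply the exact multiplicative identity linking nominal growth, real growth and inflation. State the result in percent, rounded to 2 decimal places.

2.47%

(1 + g_nom) = (1 + g_real)(1 + π), so g_real = 1.1600 / 1.1320 − 1 = 0.02473.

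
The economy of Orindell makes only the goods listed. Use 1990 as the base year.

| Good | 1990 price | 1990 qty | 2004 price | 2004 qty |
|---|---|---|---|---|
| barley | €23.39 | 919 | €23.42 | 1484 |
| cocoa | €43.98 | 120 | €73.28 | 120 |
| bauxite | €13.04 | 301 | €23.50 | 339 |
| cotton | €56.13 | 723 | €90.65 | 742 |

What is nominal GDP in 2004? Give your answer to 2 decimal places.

Nominal GDP 2004 = Σ (p_2004 × q_2004) = 23.42·1484 + 73.28·120 + 23.50·339 + 90.65·742 = 118777.68.

€118777.68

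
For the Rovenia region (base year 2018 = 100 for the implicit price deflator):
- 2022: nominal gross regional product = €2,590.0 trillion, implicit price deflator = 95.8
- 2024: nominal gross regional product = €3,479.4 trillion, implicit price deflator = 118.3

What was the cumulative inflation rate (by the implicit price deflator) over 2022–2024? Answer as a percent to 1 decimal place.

Price-level change = 118.3 / 95.8 − 1 = 0.2349.

23.5%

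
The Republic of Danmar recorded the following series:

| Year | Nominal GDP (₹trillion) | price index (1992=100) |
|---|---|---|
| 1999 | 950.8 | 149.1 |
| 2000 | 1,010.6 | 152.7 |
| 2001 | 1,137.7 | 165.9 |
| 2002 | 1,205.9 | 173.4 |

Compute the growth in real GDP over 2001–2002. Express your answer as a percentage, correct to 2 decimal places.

1.41%

Real GDP 2001 = 1137.7/1.659 = 685.77.
Real GDP 2002 = 1205.9/1.734 = 695.44.
Change = 695.44/685.77 − 1 = 0.0141.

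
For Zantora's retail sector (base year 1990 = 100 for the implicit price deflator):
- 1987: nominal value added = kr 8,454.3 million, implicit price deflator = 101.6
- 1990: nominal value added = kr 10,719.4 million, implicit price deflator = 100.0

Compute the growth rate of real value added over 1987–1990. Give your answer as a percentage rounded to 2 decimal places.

Real value added 1987 = 8454.3 / 1.016 = 8321.16.
Real value added 1990 = 10719.4 / 1.000 = 10719.40.
Real growth = 10719.40 / 8321.16 − 1 = 0.2882.

28.82%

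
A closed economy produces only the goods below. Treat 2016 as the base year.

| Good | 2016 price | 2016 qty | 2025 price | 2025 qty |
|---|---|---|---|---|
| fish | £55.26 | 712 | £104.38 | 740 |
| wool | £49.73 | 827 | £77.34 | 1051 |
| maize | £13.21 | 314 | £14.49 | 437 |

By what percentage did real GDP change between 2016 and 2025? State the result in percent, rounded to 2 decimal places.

16.91%

Real GDP 2016 = Nominal GDP 2016 = 55.26·712 + 49.73·827 + 13.21·314 = 84619.77.
Real GDP 2025 (at 2016 prices) = 55.26·740 + 49.73·1051 + 13.21·437 = 98931.40.
Real growth = 98931.40/84619.77 − 1 = 0.1691.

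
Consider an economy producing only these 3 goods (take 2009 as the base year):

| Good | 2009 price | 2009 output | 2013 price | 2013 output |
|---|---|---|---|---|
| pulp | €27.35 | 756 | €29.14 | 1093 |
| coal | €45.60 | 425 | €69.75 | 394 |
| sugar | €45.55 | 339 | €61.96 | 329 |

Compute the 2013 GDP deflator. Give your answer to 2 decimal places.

126.84

Nominal GDP 2013 = 29.14·1093 + 69.75·394 + 61.96·329 = 79716.36.
Real GDP 2013 (at 2009 prices) = 27.35·1093 + 45.60·394 + 45.55·329 = 62845.90.
Deflator = Nominal/Real × 100 = 79716.36/62845.90 × 100 = 126.844.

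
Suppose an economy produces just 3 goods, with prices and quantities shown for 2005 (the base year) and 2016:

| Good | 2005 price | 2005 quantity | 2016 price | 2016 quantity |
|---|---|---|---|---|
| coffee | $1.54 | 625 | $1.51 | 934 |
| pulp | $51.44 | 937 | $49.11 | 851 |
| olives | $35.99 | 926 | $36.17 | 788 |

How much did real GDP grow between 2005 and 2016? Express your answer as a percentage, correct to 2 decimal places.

Real GDP 2005 = Nominal GDP 2005 = 1.54·625 + 51.44·937 + 35.99·926 = 82488.52.
Real GDP 2016 (at 2005 prices) = 1.54·934 + 51.44·851 + 35.99·788 = 73573.92.
Real growth = 73573.92/82488.52 − 1 = -0.1081.

-10.81%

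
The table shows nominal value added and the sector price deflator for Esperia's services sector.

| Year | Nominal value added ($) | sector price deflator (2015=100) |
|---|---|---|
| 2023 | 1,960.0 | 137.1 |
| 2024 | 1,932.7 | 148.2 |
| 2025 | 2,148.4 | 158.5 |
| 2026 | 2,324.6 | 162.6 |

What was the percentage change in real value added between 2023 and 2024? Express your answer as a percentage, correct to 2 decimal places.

-8.78%

Real value added 2023 = 1960.0/1.371 = 1429.61.
Real value added 2024 = 1932.7/1.482 = 1304.12.
Change = 1304.12/1429.61 − 1 = -0.0878.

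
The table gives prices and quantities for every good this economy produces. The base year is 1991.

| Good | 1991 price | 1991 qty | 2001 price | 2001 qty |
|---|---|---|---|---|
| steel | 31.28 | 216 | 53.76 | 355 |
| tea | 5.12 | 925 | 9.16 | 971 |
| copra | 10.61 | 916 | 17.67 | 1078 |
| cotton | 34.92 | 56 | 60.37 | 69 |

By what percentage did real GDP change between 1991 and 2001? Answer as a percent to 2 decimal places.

Real GDP 1991 = Nominal GDP 1991 = 31.28·216 + 5.12·925 + 10.61·916 + 34.92·56 = 23166.76.
Real GDP 2001 (at 1991 prices) = 31.28·355 + 5.12·971 + 10.61·1078 + 34.92·69 = 29922.98.
Real growth = 29922.98/23166.76 − 1 = 0.2916.

29.16%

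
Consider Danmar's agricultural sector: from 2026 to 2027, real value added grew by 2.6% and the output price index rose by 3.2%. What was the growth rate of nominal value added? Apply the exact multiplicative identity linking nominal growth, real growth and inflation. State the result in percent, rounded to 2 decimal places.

5.88%

(1 + g_nom) = (1 + g_real)(1 + π) = 1.0260 × 1.0320 = 1.05883.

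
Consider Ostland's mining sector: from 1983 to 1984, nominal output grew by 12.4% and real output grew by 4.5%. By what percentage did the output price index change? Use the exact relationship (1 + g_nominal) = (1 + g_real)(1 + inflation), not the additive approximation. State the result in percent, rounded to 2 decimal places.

(1 + g_nom) = (1 + g_real)(1 + π), so π = 1.1240 / 1.0450 − 1 = 0.07560.

7.56%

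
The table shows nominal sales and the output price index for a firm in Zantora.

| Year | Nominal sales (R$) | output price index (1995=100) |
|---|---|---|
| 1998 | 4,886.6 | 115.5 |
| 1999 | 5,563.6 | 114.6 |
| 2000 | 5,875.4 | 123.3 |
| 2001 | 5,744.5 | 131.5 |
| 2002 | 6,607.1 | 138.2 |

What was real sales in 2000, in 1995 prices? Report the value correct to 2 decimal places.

R$4,765.13

Real sales 2000 = 5875.4 / 1.233 = 4765.13.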